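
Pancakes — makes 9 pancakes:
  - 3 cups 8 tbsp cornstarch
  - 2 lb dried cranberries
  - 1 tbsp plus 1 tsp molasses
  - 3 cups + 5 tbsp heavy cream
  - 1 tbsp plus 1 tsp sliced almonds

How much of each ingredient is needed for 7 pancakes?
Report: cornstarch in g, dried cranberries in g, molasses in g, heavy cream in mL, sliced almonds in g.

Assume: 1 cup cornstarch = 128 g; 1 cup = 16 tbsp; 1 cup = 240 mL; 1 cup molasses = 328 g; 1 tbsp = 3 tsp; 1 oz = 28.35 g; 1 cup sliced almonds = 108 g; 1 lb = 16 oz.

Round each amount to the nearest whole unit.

cornstarch: 348 g; dried cranberries: 706 g; molasses: 21 g; heavy cream: 618 mL; sliced almonds: 7 g

Scaling factor: 7/9.
cornstarch: (3 cup + 8 tbsp = 3.5 cup) × 7/9 × 128 g/cup ≈ 348 g
dried cranberries: 2 lb × 7/9 × 16 oz/lb × 28.35 g/oz ≈ 706 g
molasses: (1 tbsp + 1 tsp = 4/3 tbsp) × 7/9 ÷ 16 tbsp/cup × 328 g/cup ≈ 21 g
heavy cream: (3 cup + 5 tbsp = 3.3125 cup) × 7/9 × 240 mL/cup ≈ 618 mL
sliced almonds: (1 tbsp + 1 tsp = 4/3 tbsp) × 7/9 ÷ 16 tbsp/cup × 108 g/cup = 7 g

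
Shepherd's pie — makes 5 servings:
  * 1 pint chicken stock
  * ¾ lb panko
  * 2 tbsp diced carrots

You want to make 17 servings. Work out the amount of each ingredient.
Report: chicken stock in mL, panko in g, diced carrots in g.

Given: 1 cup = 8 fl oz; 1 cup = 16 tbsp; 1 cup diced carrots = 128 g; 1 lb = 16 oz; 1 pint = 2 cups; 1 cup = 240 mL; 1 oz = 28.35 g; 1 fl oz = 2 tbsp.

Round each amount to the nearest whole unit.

chicken stock: 1632 mL; panko: 1157 g; diced carrots: 54 g

Scaling factor: 17/5 = 3.4.
chicken stock: 1 pint × 17/5 × 2 cup/pint × 240 mL/cup = 1632 mL
panko: 0.75 lb × 17/5 × 16 oz/lb × 28.35 g/oz ≈ 1157 g
diced carrots: 2 tbsp × 17/5 ÷ 16 tbsp/cup × 128 g/cup ≈ 54 g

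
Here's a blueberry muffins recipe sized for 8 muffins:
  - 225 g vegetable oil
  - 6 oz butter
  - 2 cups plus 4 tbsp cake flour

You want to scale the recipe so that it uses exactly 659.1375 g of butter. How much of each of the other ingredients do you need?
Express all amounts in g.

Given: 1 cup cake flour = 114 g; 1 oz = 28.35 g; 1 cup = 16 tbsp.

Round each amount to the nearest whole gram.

vegetable oil: 872 g; cake flour: 994 g

The original recipe has 170.1 g of butter, so the scaling factor is 659.1375 ÷ 170.1 = 31/8 = 3.875.
vegetable oil: 225 g × 31/8 ≈ 872 g
cake flour: (2 cup + 4 tbsp = 2.25 cup) × 31/8 × 114 g/cup ≈ 994 g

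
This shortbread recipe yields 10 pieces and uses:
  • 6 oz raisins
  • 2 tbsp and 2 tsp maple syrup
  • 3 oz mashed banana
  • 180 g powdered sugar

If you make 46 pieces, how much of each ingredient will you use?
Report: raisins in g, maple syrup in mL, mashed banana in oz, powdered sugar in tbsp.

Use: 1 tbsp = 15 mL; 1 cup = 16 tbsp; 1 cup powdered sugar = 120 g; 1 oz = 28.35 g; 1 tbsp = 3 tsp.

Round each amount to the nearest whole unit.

raisins: 782 g; maple syrup: 184 mL; mashed banana: 14 oz; powdered sugar: 110 tbsp

Scaling factor: 46/10 = 23/5 = 4.6.
raisins: 6 oz × 23/5 × 28.35 g/oz ≈ 782 g
maple syrup: (2 tbsp + 2 tsp = 8/3 tbsp) × 23/5 × 15 mL/tbsp = 184 mL
mashed banana: 3 oz × 23/5 ≈ 14 oz
powdered sugar: 180 g × 23/5 ÷ 120 g/cup × 16 tbsp/cup ≈ 110 tbsp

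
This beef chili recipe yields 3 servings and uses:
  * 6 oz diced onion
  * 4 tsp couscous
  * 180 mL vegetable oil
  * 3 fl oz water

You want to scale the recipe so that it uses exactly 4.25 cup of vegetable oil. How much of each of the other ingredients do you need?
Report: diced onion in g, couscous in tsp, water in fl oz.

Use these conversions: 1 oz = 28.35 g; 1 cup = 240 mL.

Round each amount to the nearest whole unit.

diced onion: 964 g; couscous: 23 tsp; water: 17 fl oz

The original recipe has 0.75 cup of vegetable oil, so the scaling factor is 4.25 ÷ 0.75 = 17/3.
diced onion: 6 oz × 17/3 × 28.35 g/oz ≈ 964 g
couscous: 4 tsp × 17/3 ≈ 23 tsp
water: 3 fl oz × 17/3 = 17 fl oz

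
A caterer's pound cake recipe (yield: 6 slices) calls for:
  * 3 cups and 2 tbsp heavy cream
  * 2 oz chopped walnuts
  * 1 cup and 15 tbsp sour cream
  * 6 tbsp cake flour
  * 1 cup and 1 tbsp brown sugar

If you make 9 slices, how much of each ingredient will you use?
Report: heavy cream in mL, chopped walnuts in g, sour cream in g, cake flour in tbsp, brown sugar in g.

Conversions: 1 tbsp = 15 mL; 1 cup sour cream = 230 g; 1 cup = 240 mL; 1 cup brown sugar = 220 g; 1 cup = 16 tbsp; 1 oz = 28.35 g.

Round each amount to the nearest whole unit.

heavy cream: 1125 mL; chopped walnuts: 85 g; sour cream: 668 g; cake flour: 9 tbsp; brown sugar: 351 g

Scaling factor: 9/6 = 3/2 = 1.5.
heavy cream: (3 cup + 2 tbsp = 3.125 cup) × 3/2 × 240 mL/cup = 1125 mL
chopped walnuts: 2 oz × 3/2 × 28.35 g/oz ≈ 85 g
sour cream: (1 cup + 15 tbsp = 1.9375 cup) × 3/2 × 230 g/cup ≈ 668 g
cake flour: 6 tbsp × 3/2 = 9 tbsp
brown sugar: (1 cup + 1 tbsp = 1.0625 cup) × 3/2 × 220 g/cup ≈ 351 g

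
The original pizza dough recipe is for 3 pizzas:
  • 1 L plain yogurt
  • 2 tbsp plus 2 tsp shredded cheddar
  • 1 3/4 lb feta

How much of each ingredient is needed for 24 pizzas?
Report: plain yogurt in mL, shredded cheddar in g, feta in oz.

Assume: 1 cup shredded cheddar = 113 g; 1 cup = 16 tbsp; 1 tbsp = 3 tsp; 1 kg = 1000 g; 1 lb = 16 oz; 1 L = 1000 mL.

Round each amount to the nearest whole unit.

Scaling factor: 24/3 = 8.
plain yogurt: 1 L × 8 × 1000 mL/L = 8000 mL
shredded cheddar: (2 tbsp + 2 tsp = 8/3 tbsp) × 8 ÷ 16 tbsp/cup × 113 g/cup ≈ 151 g
feta: 1.75 lb × 8 × 16 oz/lb = 224 oz

plain yogurt: 8000 mL; shredded cheddar: 151 g; feta: 224 oz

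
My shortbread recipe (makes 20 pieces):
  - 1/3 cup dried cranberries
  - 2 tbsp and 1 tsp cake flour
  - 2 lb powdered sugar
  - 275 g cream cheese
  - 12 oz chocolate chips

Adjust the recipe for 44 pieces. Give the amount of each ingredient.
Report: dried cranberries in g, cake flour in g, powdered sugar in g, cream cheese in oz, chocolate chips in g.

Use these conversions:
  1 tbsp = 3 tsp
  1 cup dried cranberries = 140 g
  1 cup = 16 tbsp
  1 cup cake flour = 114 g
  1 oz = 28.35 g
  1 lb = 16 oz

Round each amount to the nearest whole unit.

dried cranberries: 103 g; cake flour: 37 g; powdered sugar: 1996 g; cream cheese: 21 oz; chocolate chips: 748 g

Scaling factor: 44/20 = 11/5 = 2.2.
dried cranberries: 1/3 cup × 11/5 × 140 g/cup ≈ 103 g
cake flour: (2 tbsp + 1 tsp = 7/3 tbsp) × 11/5 ÷ 16 tbsp/cup × 114 g/cup ≈ 37 g
powdered sugar: 2 lb × 11/5 × 16 oz/lb × 28.35 g/oz ≈ 1996 g
cream cheese: 275 g × 11/5 ÷ 28.35 g/oz ≈ 21 oz
chocolate chips: 12 oz × 11/5 × 28.35 g/oz ≈ 748 g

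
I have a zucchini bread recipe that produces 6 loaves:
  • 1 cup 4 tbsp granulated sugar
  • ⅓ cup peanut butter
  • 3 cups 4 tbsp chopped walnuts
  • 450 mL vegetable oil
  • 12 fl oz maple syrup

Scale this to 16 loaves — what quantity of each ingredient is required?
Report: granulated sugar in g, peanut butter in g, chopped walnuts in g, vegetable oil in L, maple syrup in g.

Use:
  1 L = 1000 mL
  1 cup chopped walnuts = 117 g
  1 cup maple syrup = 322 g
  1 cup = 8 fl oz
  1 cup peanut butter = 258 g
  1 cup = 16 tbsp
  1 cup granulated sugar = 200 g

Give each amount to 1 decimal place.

granulated sugar: 666.7 g; peanut butter: 229.3 g; chopped walnuts: 1014.0 g; vegetable oil: 1.2 L; maple syrup: 1288.0 g

Scaling factor: 16/6 = 8/3.
granulated sugar: (1 cup + 4 tbsp = 1.25 cup) × 8/3 × 200 g/cup ≈ 666.7 g
peanut butter: 1/3 cup × 8/3 × 258 g/cup ≈ 229.3 g
chopped walnuts: (3 cup + 4 tbsp = 3.25 cup) × 8/3 × 117 g/cup = 1014.0 g
vegetable oil: 450 mL × 8/3 ÷ 1000 mL/L = 1.2 L
maple syrup: 12 fl oz × 8/3 ÷ 8 fl oz/cup × 322 g/cup = 1288.0 g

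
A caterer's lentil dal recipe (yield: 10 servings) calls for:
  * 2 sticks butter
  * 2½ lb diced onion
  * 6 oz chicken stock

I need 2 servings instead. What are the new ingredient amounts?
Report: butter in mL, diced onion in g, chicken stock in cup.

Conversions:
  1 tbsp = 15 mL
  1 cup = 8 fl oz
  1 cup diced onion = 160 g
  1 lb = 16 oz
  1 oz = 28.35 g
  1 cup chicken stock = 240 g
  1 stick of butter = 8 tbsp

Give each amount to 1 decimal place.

Scaling factor: 2/10 = 1/5 = 0.2.
butter: 2 stick × 1/5 × 8 tbsp/stick × 15 mL/tbsp = 48.0 mL
diced onion: 2.5 lb × 1/5 × 16 oz/lb × 28.35 g/oz = 226.8 g
chicken stock: 6 oz × 1/5 × 28.35 g/oz ÷ 240 g/cup ≈ 0.1 cup

butter: 48.0 mL; diced onion: 226.8 g; chicken stock: 0.1 cup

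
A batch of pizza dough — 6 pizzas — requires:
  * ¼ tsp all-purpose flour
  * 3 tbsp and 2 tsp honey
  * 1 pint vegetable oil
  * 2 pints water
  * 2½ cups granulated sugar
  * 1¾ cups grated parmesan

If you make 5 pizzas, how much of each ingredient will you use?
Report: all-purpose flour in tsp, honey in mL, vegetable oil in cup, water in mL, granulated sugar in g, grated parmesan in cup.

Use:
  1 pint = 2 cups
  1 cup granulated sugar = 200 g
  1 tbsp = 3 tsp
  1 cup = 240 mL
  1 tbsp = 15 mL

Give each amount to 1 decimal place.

all-purpose flour: 0.2 tsp; honey: 45.8 mL; vegetable oil: 1.7 cup; water: 800.0 mL; granulated sugar: 416.7 g; grated parmesan: 1.5 cup

Scaling factor: 5/6.
all-purpose flour: 0.25 tsp × 5/6 ≈ 0.2 tsp
honey: (3 tbsp + 2 tsp = 11/3 tbsp) × 5/6 × 15 mL/tbsp ≈ 45.8 mL
vegetable oil: 1 pint × 5/6 × 2 cup/pint ≈ 1.7 cup
water: 2 pint × 5/6 × 2 cup/pint × 240 mL/cup = 800.0 mL
granulated sugar: 2.5 cup × 5/6 × 200 g/cup ≈ 416.7 g
grated parmesan: 1.75 cup × 5/6 ≈ 1.5 cup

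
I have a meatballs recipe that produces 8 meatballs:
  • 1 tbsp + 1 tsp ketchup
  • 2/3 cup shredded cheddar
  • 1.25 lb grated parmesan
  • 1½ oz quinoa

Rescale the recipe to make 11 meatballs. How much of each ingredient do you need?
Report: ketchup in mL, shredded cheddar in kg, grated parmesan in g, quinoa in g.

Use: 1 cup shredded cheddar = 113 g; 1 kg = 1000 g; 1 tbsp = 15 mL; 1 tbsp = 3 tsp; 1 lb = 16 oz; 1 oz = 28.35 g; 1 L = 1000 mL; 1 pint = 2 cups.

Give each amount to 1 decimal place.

Scaling factor: 11/8 = 1.375.
ketchup: (1 tbsp + 1 tsp = 4/3 tbsp) × 11/8 × 15 mL/tbsp = 27.5 mL
shredded cheddar: 2/3 cup × 11/8 × 113 g/cup ÷ 1000 g/kg ≈ 0.1 kg
grated parmesan: 1.25 lb × 11/8 × 16 oz/lb × 28.35 g/oz ≈ 779.6 g
quinoa: 1.5 oz × 11/8 × 28.35 g/oz ≈ 58.5 g

ketchup: 27.5 mL; shredded cheddar: 0.1 kg; grated parmesan: 779.6 g; quinoa: 58.5 g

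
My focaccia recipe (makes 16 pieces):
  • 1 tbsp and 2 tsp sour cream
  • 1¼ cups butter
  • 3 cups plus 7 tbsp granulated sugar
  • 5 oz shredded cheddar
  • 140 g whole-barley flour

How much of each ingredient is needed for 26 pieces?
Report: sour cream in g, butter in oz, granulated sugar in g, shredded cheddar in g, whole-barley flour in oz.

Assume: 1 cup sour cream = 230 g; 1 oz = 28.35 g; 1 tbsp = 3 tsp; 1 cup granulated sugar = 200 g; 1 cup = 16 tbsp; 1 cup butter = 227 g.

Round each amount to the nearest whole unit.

Scaling factor: 26/16 = 13/8 = 1.625.
sour cream: (1 tbsp + 2 tsp = 5/3 tbsp) × 13/8 ÷ 16 tbsp/cup × 230 g/cup ≈ 39 g
butter: 1.25 cup × 13/8 × 227 g/cup ÷ 28.35 g/oz ≈ 16 oz
granulated sugar: (3 cup + 7 tbsp = 3.4375 cup) × 13/8 × 200 g/cup ≈ 1117 g
shredded cheddar: 5 oz × 13/8 × 28.35 g/oz ≈ 230 g
whole-barley flour: 140 g × 13/8 ÷ 28.35 g/oz ≈ 8 oz

sour cream: 39 g; butter: 16 oz; granulated sugar: 1117 g; shredded cheddar: 230 g; whole-barley flour: 8 oz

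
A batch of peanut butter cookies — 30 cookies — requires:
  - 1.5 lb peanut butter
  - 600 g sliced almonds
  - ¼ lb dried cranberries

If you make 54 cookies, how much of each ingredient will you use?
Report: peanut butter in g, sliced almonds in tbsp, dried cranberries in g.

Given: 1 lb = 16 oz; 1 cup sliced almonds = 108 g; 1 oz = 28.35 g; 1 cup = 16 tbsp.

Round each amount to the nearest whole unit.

Scaling factor: 54/30 = 9/5 = 1.8.
peanut butter: 1.5 lb × 9/5 × 16 oz/lb × 28.35 g/oz ≈ 1225 g
sliced almonds: 600 g × 9/5 ÷ 108 g/cup × 16 tbsp/cup = 160 tbsp
dried cranberries: 0.25 lb × 9/5 × 16 oz/lb × 28.35 g/oz ≈ 204 g

peanut butter: 1225 g; sliced almonds: 160 tbsp; dried cranberries: 204 g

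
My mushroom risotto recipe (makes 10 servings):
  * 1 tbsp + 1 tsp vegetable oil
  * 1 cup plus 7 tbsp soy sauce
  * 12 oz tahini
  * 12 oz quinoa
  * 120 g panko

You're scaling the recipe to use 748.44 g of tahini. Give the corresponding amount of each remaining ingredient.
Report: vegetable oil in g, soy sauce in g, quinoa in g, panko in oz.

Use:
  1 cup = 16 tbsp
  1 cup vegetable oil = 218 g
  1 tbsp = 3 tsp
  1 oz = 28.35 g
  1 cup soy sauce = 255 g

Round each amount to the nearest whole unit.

vegetable oil: 40 g; soy sauce: 806 g; quinoa: 748 g; panko: 9 oz

The original recipe has 340.2 g of tahini, so the scaling factor is 748.44 ÷ 340.2 = 11/5 = 2.2.
vegetable oil: (1 tbsp + 1 tsp = 4/3 tbsp) × 11/5 ÷ 16 tbsp/cup × 218 g/cup ≈ 40 g
soy sauce: (1 cup + 7 tbsp = 1.4375 cup) × 11/5 × 255 g/cup ≈ 806 g
quinoa: 12 oz × 11/5 × 28.35 g/oz ≈ 748 g
panko: 120 g × 11/5 ÷ 28.35 g/oz ≈ 9 oz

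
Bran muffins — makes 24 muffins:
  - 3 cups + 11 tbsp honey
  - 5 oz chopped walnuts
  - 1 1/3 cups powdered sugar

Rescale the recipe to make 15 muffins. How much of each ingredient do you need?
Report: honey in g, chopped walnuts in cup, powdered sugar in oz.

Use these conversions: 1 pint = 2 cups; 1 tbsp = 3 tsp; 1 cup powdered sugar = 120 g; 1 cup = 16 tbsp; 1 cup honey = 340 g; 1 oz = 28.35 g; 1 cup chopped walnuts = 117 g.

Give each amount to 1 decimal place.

honey: 783.6 g; chopped walnuts: 0.8 cup; powdered sugar: 3.5 oz

Scaling factor: 15/24 = 5/8 = 0.625.
honey: (3 cup + 11 tbsp = 3.6875 cup) × 5/8 × 340 g/cup ≈ 783.6 g
chopped walnuts: 5 oz × 5/8 × 28.35 g/oz ÷ 117 g/cup ≈ 0.8 cup
powdered sugar: 4/3 cup × 5/8 × 120 g/cup ÷ 28.35 g/oz ≈ 3.5 oz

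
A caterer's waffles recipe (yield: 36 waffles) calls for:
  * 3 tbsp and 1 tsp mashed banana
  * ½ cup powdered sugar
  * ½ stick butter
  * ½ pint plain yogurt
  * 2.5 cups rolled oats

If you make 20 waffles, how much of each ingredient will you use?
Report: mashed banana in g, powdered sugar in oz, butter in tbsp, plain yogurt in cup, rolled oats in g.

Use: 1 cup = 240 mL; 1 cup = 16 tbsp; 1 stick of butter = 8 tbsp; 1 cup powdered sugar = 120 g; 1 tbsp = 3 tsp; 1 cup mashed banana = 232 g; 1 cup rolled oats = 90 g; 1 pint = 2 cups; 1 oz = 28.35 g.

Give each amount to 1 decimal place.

Scaling factor: 20/36 = 5/9.
mashed banana: (3 tbsp + 1 tsp = 10/3 tbsp) × 5/9 ÷ 16 tbsp/cup × 232 g/cup ≈ 26.9 g
powdered sugar: 0.5 cup × 5/9 × 120 g/cup ÷ 28.35 g/oz ≈ 1.2 oz
butter: 0.5 stick × 5/9 × 8 tbsp/stick ≈ 2.2 tbsp
plain yogurt: 0.5 pint × 5/9 × 2 cup/pint ≈ 0.6 cup
rolled oats: 2.5 cup × 5/9 × 90 g/cup = 125.0 g

mashed banana: 26.9 g; powdered sugar: 1.2 oz; butter: 2.2 tbsp; plain yogurt: 0.6 cup; rolled oats: 125.0 g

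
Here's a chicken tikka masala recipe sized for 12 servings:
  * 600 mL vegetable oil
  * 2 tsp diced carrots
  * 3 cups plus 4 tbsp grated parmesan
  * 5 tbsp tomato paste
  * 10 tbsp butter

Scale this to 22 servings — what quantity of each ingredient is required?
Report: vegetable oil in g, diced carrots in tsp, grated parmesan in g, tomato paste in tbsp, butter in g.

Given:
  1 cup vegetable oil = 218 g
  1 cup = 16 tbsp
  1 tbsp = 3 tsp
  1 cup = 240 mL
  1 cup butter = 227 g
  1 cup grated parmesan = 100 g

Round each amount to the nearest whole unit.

Scaling factor: 22/12 = 11/6.
vegetable oil: 600 mL × 11/6 ÷ 240 mL/cup × 218 g/cup ≈ 999 g
diced carrots: 2 tsp × 11/6 ≈ 4 tsp
grated parmesan: (3 cup + 4 tbsp = 3.25 cup) × 11/6 × 100 g/cup ≈ 596 g
tomato paste: 5 tbsp × 11/6 ≈ 9 tbsp
butter: 10 tbsp × 11/6 ÷ 16 tbsp/cup × 227 g/cup ≈ 260 g

vegetable oil: 999 g; diced carrots: 4 tsp; grated parmesan: 596 g; tomato paste: 9 tbsp; butter: 260 g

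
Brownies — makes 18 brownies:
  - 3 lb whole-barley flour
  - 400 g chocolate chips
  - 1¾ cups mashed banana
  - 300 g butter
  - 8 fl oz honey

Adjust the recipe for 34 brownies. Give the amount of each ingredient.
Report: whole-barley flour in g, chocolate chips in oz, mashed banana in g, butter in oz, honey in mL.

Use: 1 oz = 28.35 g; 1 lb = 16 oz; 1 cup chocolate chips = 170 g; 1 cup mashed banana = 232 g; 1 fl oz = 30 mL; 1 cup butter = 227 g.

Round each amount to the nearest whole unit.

Scaling factor: 34/18 = 17/9.
whole-barley flour: 3 lb × 17/9 × 16 oz/lb × 28.35 g/oz ≈ 2570 g
chocolate chips: 400 g × 17/9 ÷ 28.35 g/oz ≈ 27 oz
mashed banana: 1.75 cup × 17/9 × 232 g/cup ≈ 767 g
butter: 300 g × 17/9 ÷ 28.35 g/oz ≈ 20 oz
honey: 8 fl oz × 17/9 × 30 mL/fl oz ≈ 453 mL

whole-barley flour: 2570 g; chocolate chips: 27 oz; mashed banana: 767 g; butter: 20 oz; honey: 453 mL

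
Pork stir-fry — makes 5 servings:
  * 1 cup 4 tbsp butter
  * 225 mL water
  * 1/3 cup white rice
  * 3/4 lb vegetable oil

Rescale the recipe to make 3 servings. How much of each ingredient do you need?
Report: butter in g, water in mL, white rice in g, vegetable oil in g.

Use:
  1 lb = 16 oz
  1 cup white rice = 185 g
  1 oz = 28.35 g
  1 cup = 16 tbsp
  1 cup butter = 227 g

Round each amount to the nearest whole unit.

butter: 170 g; water: 135 mL; white rice: 37 g; vegetable oil: 204 g

Scaling factor: 3/5 = 0.6.
butter: (1 cup + 4 tbsp = 1.25 cup) × 3/5 × 227 g/cup ≈ 170 g
water: 225 mL × 3/5 = 135 mL
white rice: 1/3 cup × 3/5 × 185 g/cup = 37 g
vegetable oil: 0.75 lb × 3/5 × 16 oz/lb × 28.35 g/oz ≈ 204 g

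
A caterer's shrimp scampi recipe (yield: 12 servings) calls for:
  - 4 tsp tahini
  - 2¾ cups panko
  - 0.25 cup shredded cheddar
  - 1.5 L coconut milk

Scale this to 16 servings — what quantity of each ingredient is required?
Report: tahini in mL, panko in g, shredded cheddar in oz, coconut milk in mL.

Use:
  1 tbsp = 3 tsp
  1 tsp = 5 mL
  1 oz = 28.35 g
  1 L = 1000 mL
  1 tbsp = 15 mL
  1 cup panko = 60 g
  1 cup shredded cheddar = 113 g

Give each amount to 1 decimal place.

tahini: 26.7 mL; panko: 220.0 g; shredded cheddar: 1.3 oz; coconut milk: 2000.0 mL

Scaling factor: 16/12 = 4/3.
tahini: 4 tsp × 4/3 × 5 mL/tsp ≈ 26.7 mL
panko: 2.75 cup × 4/3 × 60 g/cup = 220.0 g
shredded cheddar: 0.25 cup × 4/3 × 113 g/cup ÷ 28.35 g/oz ≈ 1.3 oz
coconut milk: 1.5 L × 4/3 × 1000 mL/L = 2000.0 mL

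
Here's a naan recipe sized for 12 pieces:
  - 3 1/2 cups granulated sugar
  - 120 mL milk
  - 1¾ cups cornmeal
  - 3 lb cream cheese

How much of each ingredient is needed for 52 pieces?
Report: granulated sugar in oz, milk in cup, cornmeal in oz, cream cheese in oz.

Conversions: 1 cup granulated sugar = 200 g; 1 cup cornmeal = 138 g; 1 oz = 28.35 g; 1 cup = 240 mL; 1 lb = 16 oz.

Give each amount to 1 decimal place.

Scaling factor: 52/12 = 13/3.
granulated sugar: 3.5 cup × 13/3 × 200 g/cup ÷ 28.35 g/oz ≈ 107.0 oz
milk: 120 mL × 13/3 ÷ 240 mL/cup ≈ 2.2 cup
cornmeal: 1.75 cup × 13/3 × 138 g/cup ÷ 28.35 g/oz ≈ 36.9 oz
cream cheese: 3 lb × 13/3 × 16 oz/lb = 208.0 oz

granulated sugar: 107.0 oz; milk: 2.2 cup; cornmeal: 36.9 oz; cream cheese: 208.0 oz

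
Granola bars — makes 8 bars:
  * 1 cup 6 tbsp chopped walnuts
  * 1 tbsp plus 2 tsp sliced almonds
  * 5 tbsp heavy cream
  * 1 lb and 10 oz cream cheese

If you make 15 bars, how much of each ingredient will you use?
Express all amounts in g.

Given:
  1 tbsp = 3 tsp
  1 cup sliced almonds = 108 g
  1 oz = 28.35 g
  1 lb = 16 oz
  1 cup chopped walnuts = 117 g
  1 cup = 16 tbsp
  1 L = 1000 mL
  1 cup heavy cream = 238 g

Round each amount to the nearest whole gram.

Scaling factor: 15/8 = 1.875.
chopped walnuts: (1 cup + 6 tbsp = 1.375 cup) × 15/8 × 117 g/cup ≈ 302 g
sliced almonds: (1 tbsp + 2 tsp = 5/3 tbsp) × 15/8 ÷ 16 tbsp/cup × 108 g/cup ≈ 21 g
heavy cream: 5 tbsp × 15/8 ÷ 16 tbsp/cup × 238 g/cup ≈ 139 g
cream cheese: (1 lb + 10 oz = 1.625 lb) × 15/8 × 16 oz/lb × 28.35 g/oz ≈ 1382 g

chopped walnuts: 302 g; sliced almonds: 21 g; heavy cream: 139 g; cream cheese: 1382 g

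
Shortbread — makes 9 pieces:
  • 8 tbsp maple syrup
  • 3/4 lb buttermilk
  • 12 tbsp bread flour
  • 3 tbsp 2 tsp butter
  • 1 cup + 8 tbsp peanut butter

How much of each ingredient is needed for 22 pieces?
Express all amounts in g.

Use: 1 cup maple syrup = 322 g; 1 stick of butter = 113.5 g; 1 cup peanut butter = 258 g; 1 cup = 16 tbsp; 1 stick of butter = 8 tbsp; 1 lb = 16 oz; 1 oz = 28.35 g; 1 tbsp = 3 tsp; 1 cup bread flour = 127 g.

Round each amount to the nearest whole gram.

Scaling factor: 22/9.
maple syrup: 8 tbsp × 22/9 ÷ 16 tbsp/cup × 322 g/cup ≈ 394 g
buttermilk: 0.75 lb × 22/9 × 16 oz/lb × 28.35 g/oz ≈ 832 g
bread flour: 12 tbsp × 22/9 ÷ 16 tbsp/cup × 127 g/cup ≈ 233 g
butter: (3 tbsp + 2 tsp = 11/3 tbsp) × 22/9 ÷ 8 tbsp/stick × 113.5 g/stick ≈ 127 g
peanut butter: (1 cup + 8 tbsp = 1.5 cup) × 22/9 × 258 g/cup = 946 g

maple syrup: 394 g; buttermilk: 832 g; bread flour: 233 g; butter: 127 g; peanut butter: 946 g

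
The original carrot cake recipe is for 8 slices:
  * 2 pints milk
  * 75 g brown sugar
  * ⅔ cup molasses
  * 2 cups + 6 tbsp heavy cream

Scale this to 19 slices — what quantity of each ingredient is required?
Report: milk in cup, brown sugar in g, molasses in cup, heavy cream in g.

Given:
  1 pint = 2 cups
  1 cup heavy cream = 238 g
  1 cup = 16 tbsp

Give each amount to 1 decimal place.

Scaling factor: 19/8 = 2.375.
milk: 2 pint × 19/8 × 2 cup/pint = 9.5 cup
brown sugar: 75 g × 19/8 ≈ 178.1 g
molasses: 2/3 cup × 19/8 ≈ 1.6 cup
heavy cream: (2 cup + 6 tbsp = 2.375 cup) × 19/8 × 238 g/cup ≈ 1342.5 g

milk: 9.5 cup; brown sugar: 178.1 g; molasses: 1.6 cup; heavy cream: 1342.5 g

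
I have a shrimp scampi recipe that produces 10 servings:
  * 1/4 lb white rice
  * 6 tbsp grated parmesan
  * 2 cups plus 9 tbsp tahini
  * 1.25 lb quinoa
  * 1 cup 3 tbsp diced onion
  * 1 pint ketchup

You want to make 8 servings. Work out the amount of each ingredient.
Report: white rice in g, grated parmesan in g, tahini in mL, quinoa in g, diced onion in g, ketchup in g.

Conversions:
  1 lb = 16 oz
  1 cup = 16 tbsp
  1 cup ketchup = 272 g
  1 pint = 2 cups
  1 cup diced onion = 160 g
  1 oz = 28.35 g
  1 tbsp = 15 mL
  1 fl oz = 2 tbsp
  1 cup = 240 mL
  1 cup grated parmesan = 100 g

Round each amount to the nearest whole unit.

white rice: 91 g; grated parmesan: 30 g; tahini: 492 mL; quinoa: 454 g; diced onion: 152 g; ketchup: 435 g

Scaling factor: 8/10 = 4/5 = 0.8.
white rice: 0.25 lb × 4/5 × 16 oz/lb × 28.35 g/oz ≈ 91 g
grated parmesan: 6 tbsp × 4/5 ÷ 16 tbsp/cup × 100 g/cup = 30 g
tahini: (2 cup + 9 tbsp = 2.5625 cup) × 4/5 × 240 mL/cup = 492 mL
quinoa: 1.25 lb × 4/5 × 16 oz/lb × 28.35 g/oz ≈ 454 g
diced onion: (1 cup + 3 tbsp = 1.1875 cup) × 4/5 × 160 g/cup = 152 g
ketchup: 1 pint × 4/5 × 2 cup/pint × 272 g/cup ≈ 435 g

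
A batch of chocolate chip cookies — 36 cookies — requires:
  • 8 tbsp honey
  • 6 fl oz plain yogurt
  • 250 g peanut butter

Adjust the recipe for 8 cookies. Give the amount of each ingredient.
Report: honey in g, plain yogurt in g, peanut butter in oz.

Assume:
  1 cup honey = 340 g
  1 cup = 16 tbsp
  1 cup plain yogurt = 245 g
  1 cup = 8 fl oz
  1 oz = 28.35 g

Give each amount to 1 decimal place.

honey: 37.8 g; plain yogurt: 40.8 g; peanut butter: 2.0 oz

Scaling factor: 8/36 = 2/9.
honey: 8 tbsp × 2/9 ÷ 16 tbsp/cup × 340 g/cup ≈ 37.8 g
plain yogurt: 6 fl oz × 2/9 ÷ 8 fl oz/cup × 245 g/cup ≈ 40.8 g
peanut butter: 250 g × 2/9 ÷ 28.35 g/oz ≈ 2.0 oz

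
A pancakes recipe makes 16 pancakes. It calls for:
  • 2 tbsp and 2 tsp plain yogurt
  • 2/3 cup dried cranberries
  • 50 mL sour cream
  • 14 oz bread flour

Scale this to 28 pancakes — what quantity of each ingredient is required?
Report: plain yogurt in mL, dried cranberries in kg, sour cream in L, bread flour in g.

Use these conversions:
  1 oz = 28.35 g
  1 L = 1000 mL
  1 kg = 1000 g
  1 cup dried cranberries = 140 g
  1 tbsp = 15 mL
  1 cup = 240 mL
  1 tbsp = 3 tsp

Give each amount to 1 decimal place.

Scaling factor: 28/16 = 7/4 = 1.75.
plain yogurt: (2 tbsp + 2 tsp = 8/3 tbsp) × 7/4 × 15 mL/tbsp = 70.0 mL
dried cranberries: 2/3 cup × 7/4 × 140 g/cup ÷ 1000 g/kg ≈ 0.2 kg
sour cream: 50 mL × 7/4 ÷ 1000 mL/L ≈ 0.1 L
bread flour: 14 oz × 7/4 × 28.35 g/oz ≈ 694.6 g

plain yogurt: 70.0 mL; dried cranberries: 0.2 kg; sour cream: 0.1 L; bread flour: 694.6 g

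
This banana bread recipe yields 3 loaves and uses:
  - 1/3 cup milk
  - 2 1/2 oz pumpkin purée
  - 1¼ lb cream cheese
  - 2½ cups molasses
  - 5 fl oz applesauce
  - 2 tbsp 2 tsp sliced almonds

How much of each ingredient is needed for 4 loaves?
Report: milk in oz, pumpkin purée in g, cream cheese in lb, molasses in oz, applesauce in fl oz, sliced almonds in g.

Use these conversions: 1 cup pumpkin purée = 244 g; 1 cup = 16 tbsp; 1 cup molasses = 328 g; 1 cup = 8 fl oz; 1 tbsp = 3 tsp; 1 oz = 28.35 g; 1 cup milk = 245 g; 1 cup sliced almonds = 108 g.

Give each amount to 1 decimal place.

Scaling factor: 4/3.
milk: 1/3 cup × 4/3 × 245 g/cup ÷ 28.35 g/oz ≈ 3.8 oz
pumpkin purée: 2.5 oz × 4/3 × 28.35 g/oz = 94.5 g
cream cheese: 1.25 lb × 4/3 ≈ 1.7 lb
molasses: 2.5 cup × 4/3 × 328 g/cup ÷ 28.35 g/oz ≈ 38.6 oz
applesauce: 5 fl oz × 4/3 ≈ 6.7 fl oz
sliced almonds: (2 tbsp + 2 tsp = 8/3 tbsp) × 4/3 ÷ 16 tbsp/cup × 108 g/cup = 24.0 g

milk: 3.8 oz; pumpkin purée: 94.5 g; cream cheese: 1.7 lb; molasses: 38.6 oz; applesauce: 6.7 fl oz; sliced almonds: 24.0 g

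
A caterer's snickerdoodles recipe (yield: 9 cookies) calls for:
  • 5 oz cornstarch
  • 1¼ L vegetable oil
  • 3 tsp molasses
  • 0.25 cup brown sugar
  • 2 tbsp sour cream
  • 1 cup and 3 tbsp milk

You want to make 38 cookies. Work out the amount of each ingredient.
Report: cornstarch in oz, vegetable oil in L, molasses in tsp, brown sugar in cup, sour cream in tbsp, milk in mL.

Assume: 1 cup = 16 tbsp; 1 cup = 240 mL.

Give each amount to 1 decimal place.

Scaling factor: 38/9.
cornstarch: 5 oz × 38/9 ≈ 21.1 oz
vegetable oil: 1.25 L × 38/9 ≈ 5.3 L
molasses: 3 tsp × 38/9 ≈ 12.7 tsp
brown sugar: 0.25 cup × 38/9 ≈ 1.1 cup
sour cream: 2 tbsp × 38/9 ≈ 8.4 tbsp
milk: (1 cup + 3 tbsp = 1.1875 cup) × 38/9 × 240 mL/cup ≈ 1203.3 mL

cornstarch: 21.1 oz; vegetable oil: 5.3 L; molasses: 12.7 tsp; brown sugar: 1.1 cup; sour cream: 8.4 tbsp; milk: 1203.3 mL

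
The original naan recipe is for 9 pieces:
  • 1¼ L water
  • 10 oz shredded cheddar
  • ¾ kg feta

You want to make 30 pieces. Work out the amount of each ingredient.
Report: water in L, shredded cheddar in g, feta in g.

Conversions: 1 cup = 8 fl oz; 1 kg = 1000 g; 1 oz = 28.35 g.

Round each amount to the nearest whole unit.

Scaling factor: 30/9 = 10/3.
water: 1.25 L × 10/3 ≈ 4 L
shredded cheddar: 10 oz × 10/3 × 28.35 g/oz = 945 g
feta: 0.75 kg × 10/3 × 1000 g/kg = 2500 g

water: 4 L; shredded cheddar: 945 g; feta: 2500 g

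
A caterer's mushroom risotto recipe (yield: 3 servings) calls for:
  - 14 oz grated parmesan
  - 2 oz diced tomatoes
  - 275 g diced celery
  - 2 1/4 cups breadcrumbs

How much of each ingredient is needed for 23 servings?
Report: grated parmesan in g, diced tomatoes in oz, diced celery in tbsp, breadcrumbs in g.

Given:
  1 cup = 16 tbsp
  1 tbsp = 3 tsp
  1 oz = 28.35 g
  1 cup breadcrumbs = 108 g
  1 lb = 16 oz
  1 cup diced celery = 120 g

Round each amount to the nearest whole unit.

grated parmesan: 3043 g; diced tomatoes: 15 oz; diced celery: 281 tbsp; breadcrumbs: 1863 g

Scaling factor: 23/3.
grated parmesan: 14 oz × 23/3 × 28.35 g/oz ≈ 3043 g
diced tomatoes: 2 oz × 23/3 ≈ 15 oz
diced celery: 275 g × 23/3 ÷ 120 g/cup × 16 tbsp/cup ≈ 281 tbsp
breadcrumbs: 2.25 cup × 23/3 × 108 g/cup = 1863 g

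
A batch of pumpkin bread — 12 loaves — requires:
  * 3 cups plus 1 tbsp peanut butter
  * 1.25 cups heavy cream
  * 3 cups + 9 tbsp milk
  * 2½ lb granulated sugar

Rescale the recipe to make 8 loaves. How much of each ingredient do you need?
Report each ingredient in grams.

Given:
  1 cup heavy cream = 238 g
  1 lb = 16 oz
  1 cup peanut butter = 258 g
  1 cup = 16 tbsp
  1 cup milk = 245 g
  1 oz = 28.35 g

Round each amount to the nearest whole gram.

Scaling factor: 8/12 = 2/3.
peanut butter: (3 cup + 1 tbsp = 3.0625 cup) × 2/3 × 258 g/cup ≈ 527 g
heavy cream: 1.25 cup × 2/3 × 238 g/cup ≈ 198 g
milk: (3 cup + 9 tbsp = 3.5625 cup) × 2/3 × 245 g/cup ≈ 582 g
granulated sugar: 2.5 lb × 2/3 × 16 oz/lb × 28.35 g/oz = 756 g

peanut butter: 527 g; heavy cream: 198 g; milk: 582 g; granulated sugar: 756 g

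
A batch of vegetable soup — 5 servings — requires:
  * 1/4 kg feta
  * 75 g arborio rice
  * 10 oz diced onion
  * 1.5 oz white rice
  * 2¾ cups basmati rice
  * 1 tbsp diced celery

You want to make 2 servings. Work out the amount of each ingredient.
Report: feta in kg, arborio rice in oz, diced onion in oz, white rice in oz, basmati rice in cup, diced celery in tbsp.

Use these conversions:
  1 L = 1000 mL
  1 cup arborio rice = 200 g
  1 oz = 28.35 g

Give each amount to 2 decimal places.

Scaling factor: 2/5 = 0.4.
feta: 0.25 kg × 2/5 = 0.10 kg
arborio rice: 75 g × 2/5 ÷ 28.35 g/oz ≈ 1.06 oz
diced onion: 10 oz × 2/5 = 4.00 oz
white rice: 1.5 oz × 2/5 = 0.60 oz
basmati rice: 2.75 cup × 2/5 = 1.10 cup
diced celery: 1 tbsp × 2/5 = 0.40 tbsp

feta: 0.10 kg; arborio rice: 1.06 oz; diced onion: 4.00 oz; white rice: 0.60 oz; basmati rice: 1.10 cup; diced celery: 0.40 tbsp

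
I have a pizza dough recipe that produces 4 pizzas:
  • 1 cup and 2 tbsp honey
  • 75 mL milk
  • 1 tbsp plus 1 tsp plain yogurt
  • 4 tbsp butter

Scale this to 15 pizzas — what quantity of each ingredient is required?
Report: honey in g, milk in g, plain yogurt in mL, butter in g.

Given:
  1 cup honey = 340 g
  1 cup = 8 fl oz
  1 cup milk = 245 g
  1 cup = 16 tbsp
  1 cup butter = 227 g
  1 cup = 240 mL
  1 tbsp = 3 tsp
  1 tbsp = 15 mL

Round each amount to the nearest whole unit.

Scaling factor: 15/4 = 3.75.
honey: (1 cup + 2 tbsp = 1.125 cup) × 15/4 × 340 g/cup ≈ 1434 g
milk: 75 mL × 15/4 ÷ 240 mL/cup × 245 g/cup ≈ 287 g
plain yogurt: (1 tbsp + 1 tsp = 4/3 tbsp) × 15/4 × 15 mL/tbsp = 75 mL
butter: 4 tbsp × 15/4 ÷ 16 tbsp/cup × 227 g/cup ≈ 213 g

honey: 1434 g; milk: 287 g; plain yogurt: 75 mL; butter: 213 g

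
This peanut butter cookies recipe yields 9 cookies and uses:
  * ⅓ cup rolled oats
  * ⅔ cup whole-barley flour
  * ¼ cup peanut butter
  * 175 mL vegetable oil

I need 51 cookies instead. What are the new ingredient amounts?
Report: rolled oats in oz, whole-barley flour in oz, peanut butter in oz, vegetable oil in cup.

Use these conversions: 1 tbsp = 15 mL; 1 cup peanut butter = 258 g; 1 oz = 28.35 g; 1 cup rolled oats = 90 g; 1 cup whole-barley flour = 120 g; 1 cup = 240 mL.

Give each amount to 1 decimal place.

rolled oats: 6.0 oz; whole-barley flour: 16.0 oz; peanut butter: 12.9 oz; vegetable oil: 4.1 cup

Scaling factor: 51/9 = 17/3.
rolled oats: 1/3 cup × 17/3 × 90 g/cup ÷ 28.35 g/oz ≈ 6.0 oz
whole-barley flour: 2/3 cup × 17/3 × 120 g/cup ÷ 28.35 g/oz ≈ 16.0 oz
peanut butter: 0.25 cup × 17/3 × 258 g/cup ÷ 28.35 g/oz ≈ 12.9 oz
vegetable oil: 175 mL × 17/3 ÷ 240 mL/cup ≈ 4.1 cup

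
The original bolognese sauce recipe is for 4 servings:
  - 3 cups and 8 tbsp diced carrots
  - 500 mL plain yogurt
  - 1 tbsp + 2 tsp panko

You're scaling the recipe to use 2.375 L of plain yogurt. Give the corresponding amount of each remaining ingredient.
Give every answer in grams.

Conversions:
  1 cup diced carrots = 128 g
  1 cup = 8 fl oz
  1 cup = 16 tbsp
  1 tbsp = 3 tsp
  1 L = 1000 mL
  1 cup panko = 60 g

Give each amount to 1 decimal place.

diced carrots: 2128.0 g; panko: 29.7 g

The original recipe has 0.5 L of plain yogurt, so the scaling factor is 2.375 ÷ 0.5 = 19/4 = 4.75.
diced carrots: (3 cup + 8 tbsp = 3.5 cup) × 19/4 × 128 g/cup = 2128.0 g
panko: (1 tbsp + 2 tsp = 5/3 tbsp) × 19/4 ÷ 16 tbsp/cup × 60 g/cup ≈ 29.7 g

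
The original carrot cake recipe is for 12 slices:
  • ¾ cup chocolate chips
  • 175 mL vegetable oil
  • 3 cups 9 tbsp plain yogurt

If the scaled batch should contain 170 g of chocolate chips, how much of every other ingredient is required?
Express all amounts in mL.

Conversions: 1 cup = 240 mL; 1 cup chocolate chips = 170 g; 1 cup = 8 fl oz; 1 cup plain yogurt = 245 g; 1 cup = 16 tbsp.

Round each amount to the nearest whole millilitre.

The original recipe has 127.5 g of chocolate chips, so the scaling factor is 170 ÷ 127.5 = 4/3.
vegetable oil: 175 mL × 4/3 ≈ 233 mL
plain yogurt: (3 cup + 9 tbsp = 3.5625 cup) × 4/3 × 240 mL/cup = 1140 mL

vegetable oil: 233 mL; plain yogurt: 1140 mL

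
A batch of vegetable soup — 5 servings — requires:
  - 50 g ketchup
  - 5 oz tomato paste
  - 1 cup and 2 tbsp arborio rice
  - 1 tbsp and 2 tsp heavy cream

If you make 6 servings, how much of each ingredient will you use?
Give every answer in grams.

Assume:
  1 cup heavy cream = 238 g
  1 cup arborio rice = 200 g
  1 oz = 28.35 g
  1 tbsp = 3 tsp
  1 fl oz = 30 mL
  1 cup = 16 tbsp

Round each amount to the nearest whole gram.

Scaling factor: 6/5 = 1.2.
ketchup: 50 g × 6/5 = 60 g
tomato paste: 5 oz × 6/5 × 28.35 g/oz ≈ 170 g
arborio rice: (1 cup + 2 tbsp = 1.125 cup) × 6/5 × 200 g/cup = 270 g
heavy cream: (1 tbsp + 2 tsp = 5/3 tbsp) × 6/5 ÷ 16 tbsp/cup × 238 g/cup ≈ 30 g

ketchup: 60 g; tomato paste: 170 g; arborio rice: 270 g; heavy cream: 30 g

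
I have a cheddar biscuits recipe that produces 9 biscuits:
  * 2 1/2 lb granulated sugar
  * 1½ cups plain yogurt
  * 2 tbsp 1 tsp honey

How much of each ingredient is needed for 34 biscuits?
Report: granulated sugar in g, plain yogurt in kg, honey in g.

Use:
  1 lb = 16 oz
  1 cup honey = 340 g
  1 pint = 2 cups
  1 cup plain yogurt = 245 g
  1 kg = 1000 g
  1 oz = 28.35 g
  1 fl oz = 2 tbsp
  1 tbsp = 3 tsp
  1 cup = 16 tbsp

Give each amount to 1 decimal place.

granulated sugar: 4284.0 g; plain yogurt: 1.4 kg; honey: 187.3 g

Scaling factor: 34/9.
granulated sugar: 2.5 lb × 34/9 × 16 oz/lb × 28.35 g/oz = 4284.0 g
plain yogurt: 1.5 cup × 34/9 × 245 g/cup ÷ 1000 g/kg ≈ 1.4 kg
honey: (2 tbsp + 1 tsp = 7/3 tbsp) × 34/9 ÷ 16 tbsp/cup × 340 g/cup ≈ 187.3 g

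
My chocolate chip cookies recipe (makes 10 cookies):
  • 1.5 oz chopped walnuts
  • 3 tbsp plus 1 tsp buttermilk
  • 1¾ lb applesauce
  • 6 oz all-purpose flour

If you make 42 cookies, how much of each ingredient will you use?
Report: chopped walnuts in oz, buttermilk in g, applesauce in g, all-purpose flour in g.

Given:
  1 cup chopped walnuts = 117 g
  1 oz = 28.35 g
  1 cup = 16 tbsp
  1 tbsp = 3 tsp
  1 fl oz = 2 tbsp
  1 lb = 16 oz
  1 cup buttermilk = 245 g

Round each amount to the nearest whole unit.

Scaling factor: 42/10 = 21/5 = 4.2.
chopped walnuts: 1.5 oz × 21/5 ≈ 6 oz
buttermilk: (3 tbsp + 1 tsp = 10/3 tbsp) × 21/5 ÷ 16 tbsp/cup × 245 g/cup ≈ 214 g
applesauce: 1.75 lb × 21/5 × 16 oz/lb × 28.35 g/oz ≈ 3334 g
all-purpose flour: 6 oz × 21/5 × 28.35 g/oz ≈ 714 g

chopped walnuts: 6 oz; buttermilk: 214 g; applesauce: 3334 g; all-purpose flour: 714 g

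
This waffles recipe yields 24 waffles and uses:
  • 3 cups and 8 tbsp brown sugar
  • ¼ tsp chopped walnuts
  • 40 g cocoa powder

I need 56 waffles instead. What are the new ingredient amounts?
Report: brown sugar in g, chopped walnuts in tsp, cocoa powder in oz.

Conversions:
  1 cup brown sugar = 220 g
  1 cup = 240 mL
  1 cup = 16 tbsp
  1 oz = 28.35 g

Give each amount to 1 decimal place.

brown sugar: 1796.7 g; chopped walnuts: 0.6 tsp; cocoa powder: 3.3 oz

Scaling factor: 56/24 = 7/3.
brown sugar: (3 cup + 8 tbsp = 3.5 cup) × 7/3 × 220 g/cup ≈ 1796.7 g
chopped walnuts: 0.25 tsp × 7/3 ≈ 0.6 tsp
cocoa powder: 40 g × 7/3 ÷ 28.35 g/oz ≈ 3.3 oz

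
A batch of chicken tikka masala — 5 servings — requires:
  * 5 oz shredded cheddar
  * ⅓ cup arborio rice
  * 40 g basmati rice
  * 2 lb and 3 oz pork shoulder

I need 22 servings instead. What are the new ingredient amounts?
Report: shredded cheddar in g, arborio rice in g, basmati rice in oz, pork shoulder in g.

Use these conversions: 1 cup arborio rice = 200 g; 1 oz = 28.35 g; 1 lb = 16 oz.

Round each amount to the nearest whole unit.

shredded cheddar: 624 g; arborio rice: 293 g; basmati rice: 6 oz; pork shoulder: 4366 g

Scaling factor: 22/5 = 4.4.
shredded cheddar: 5 oz × 22/5 × 28.35 g/oz ≈ 624 g
arborio rice: 1/3 cup × 22/5 × 200 g/cup ≈ 293 g
basmati rice: 40 g × 22/5 ÷ 28.35 g/oz ≈ 6 oz
pork shoulder: (2 lb + 3 oz = 2.1875 lb) × 22/5 × 16 oz/lb × 28.35 g/oz ≈ 4366 g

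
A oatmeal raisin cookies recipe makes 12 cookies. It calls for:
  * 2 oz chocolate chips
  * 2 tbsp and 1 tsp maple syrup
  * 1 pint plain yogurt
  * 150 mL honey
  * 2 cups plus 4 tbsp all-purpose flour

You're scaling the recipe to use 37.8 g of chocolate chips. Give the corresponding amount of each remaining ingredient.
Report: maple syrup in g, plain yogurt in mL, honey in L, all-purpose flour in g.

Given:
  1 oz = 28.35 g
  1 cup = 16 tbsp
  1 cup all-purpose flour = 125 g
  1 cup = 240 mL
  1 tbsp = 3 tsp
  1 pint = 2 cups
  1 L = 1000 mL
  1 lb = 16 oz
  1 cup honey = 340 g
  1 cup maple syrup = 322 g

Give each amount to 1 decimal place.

The original recipe has 56.7 g of chocolate chips, so the scaling factor is 37.8 ÷ 56.7 = 2/3.
maple syrup: (2 tbsp + 1 tsp = 7/3 tbsp) × 2/3 ÷ 16 tbsp/cup × 322 g/cup ≈ 31.3 g
plain yogurt: 1 pint × 2/3 × 2 cup/pint × 240 mL/cup = 320.0 mL
honey: 150 mL × 2/3 ÷ 1000 mL/L = 0.1 L
all-purpose flour: (2 cup + 4 tbsp = 2.25 cup) × 2/3 × 125 g/cup = 187.5 g

maple syrup: 31.3 g; plain yogurt: 320.0 mL; honey: 0.1 L; all-purpose flour: 187.5 g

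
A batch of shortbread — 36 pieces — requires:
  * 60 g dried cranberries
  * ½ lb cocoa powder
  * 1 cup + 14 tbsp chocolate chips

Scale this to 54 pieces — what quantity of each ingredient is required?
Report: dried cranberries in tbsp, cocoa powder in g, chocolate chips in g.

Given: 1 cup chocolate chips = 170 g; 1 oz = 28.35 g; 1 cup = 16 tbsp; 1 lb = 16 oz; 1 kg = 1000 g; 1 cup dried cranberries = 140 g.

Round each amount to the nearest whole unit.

dried cranberries: 10 tbsp; cocoa powder: 340 g; chocolate chips: 478 g

Scaling factor: 54/36 = 3/2 = 1.5.
dried cranberries: 60 g × 3/2 ÷ 140 g/cup × 16 tbsp/cup ≈ 10 tbsp
cocoa powder: 0.5 lb × 3/2 × 16 oz/lb × 28.35 g/oz ≈ 340 g
chocolate chips: (1 cup + 14 tbsp = 1.875 cup) × 3/2 × 170 g/cup ≈ 478 g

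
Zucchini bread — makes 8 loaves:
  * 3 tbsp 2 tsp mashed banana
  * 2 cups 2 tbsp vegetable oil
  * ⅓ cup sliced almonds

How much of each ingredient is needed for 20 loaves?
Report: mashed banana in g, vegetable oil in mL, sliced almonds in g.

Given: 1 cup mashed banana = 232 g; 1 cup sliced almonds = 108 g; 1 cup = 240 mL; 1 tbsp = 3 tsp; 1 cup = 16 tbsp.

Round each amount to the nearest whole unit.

mashed banana: 133 g; vegetable oil: 1275 mL; sliced almonds: 90 g

Scaling factor: 20/8 = 5/2 = 2.5.
mashed banana: (3 tbsp + 2 tsp = 11/3 tbsp) × 5/2 ÷ 16 tbsp/cup × 232 g/cup ≈ 133 g
vegetable oil: (2 cup + 2 tbsp = 2.125 cup) × 5/2 × 240 mL/cup = 1275 mL
sliced almonds: 1/3 cup × 5/2 × 108 g/cup = 90 g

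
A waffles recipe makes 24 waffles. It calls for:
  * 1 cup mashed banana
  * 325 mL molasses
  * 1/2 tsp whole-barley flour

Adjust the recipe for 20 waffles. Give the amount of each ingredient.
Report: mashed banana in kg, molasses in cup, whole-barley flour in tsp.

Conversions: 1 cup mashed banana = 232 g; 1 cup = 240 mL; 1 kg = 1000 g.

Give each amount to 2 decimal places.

mashed banana: 0.19 kg; molasses: 1.13 cup; whole-barley flour: 0.42 tsp

Scaling factor: 20/24 = 5/6.
mashed banana: 1 cup × 5/6 × 232 g/cup ÷ 1000 g/kg ≈ 0.19 kg
molasses: 325 mL × 5/6 ÷ 240 mL/cup ≈ 1.13 cup
whole-barley flour: 0.5 tsp × 5/6 ≈ 0.42 tsp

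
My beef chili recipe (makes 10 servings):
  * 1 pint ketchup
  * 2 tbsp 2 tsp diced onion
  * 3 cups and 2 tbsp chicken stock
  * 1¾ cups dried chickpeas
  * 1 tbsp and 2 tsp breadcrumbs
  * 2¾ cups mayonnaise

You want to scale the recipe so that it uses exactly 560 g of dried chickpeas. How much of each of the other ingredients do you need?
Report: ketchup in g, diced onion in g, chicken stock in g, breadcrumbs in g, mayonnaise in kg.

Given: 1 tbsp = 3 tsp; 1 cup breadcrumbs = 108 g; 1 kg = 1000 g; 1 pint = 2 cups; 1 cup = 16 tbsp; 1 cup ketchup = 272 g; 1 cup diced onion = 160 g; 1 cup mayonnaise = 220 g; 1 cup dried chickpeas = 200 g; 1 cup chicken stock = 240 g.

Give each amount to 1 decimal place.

ketchup: 870.4 g; diced onion: 42.7 g; chicken stock: 1200.0 g; breadcrumbs: 18.0 g; mayonnaise: 1.0 kg

The original recipe has 350 g of dried chickpeas, so the scaling factor is 560 ÷ 350 = 8/5 = 1.6.
ketchup: 1 pint × 8/5 × 2 cup/pint × 272 g/cup = 870.4 g
diced onion: (2 tbsp + 2 tsp = 8/3 tbsp) × 8/5 ÷ 16 tbsp/cup × 160 g/cup ≈ 42.7 g
chicken stock: (3 cup + 2 tbsp = 3.125 cup) × 8/5 × 240 g/cup = 1200.0 g
breadcrumbs: (1 tbsp + 2 tsp = 5/3 tbsp) × 8/5 ÷ 16 tbsp/cup × 108 g/cup = 18.0 g
mayonnaise: 2.75 cup × 8/5 × 220 g/cup ÷ 1000 g/kg ≈ 1.0 kg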